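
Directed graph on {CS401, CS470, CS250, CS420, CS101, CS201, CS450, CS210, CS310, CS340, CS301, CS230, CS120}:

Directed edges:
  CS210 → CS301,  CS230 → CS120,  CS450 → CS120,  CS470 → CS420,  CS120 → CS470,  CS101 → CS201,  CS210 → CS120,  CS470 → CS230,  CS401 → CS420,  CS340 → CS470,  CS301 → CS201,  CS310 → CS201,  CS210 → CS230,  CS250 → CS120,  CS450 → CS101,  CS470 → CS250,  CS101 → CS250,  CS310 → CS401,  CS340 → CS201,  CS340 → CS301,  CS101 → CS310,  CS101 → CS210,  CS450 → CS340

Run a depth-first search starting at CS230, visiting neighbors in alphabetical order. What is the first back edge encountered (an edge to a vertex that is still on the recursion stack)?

CS470→CS230

DFS from CS230 (visiting neighbors in alphabetical order); mark gray on enter, black on exit:
CS230 gray
  CS120 gray
    CS470 gray
      CS470→CS230: CS230 is gray → back edge
First back edge: CS470 → CS230.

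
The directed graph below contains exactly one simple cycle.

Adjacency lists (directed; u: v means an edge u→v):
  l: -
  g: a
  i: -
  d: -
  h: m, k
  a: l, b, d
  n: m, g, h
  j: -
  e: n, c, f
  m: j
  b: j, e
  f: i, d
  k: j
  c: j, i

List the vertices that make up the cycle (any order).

DFS with gray/black marking from e:
e gray
  n gray
    m gray
      j gray
      j black
    m black
    g gray
      a gray
        l gray
        l black
        b gray
          b→j: j black — skip
          b→e: e is gray → back edge
Back edge closes the cycle e → n → g → a → b → e; its vertices are {a, b, e, g, n}.

a, b, e, g, n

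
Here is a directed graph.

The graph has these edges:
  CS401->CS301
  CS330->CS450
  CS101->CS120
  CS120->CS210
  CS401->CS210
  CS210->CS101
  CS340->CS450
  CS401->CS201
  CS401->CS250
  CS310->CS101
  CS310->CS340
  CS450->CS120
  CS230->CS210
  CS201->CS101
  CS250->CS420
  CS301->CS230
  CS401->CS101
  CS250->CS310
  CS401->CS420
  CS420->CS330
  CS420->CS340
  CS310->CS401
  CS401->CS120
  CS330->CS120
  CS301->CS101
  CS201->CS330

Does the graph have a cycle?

Yes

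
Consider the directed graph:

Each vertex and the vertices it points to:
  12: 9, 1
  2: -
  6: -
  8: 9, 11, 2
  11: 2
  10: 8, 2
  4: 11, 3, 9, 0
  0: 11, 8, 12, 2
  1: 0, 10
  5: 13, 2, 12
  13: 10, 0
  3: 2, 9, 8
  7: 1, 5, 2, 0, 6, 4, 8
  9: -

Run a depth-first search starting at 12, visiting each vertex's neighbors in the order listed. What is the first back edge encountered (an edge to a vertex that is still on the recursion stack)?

0->12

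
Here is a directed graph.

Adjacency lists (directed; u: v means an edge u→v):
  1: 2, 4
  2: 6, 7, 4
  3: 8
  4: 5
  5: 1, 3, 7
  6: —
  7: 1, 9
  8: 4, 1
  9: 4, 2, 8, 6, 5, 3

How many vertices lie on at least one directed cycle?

A vertex is on a directed cycle iff it belongs to a strongly connected component of size ≥ 2 (or has a self-loop).
The vertices on cycles are {1, 2, 3, 4, 5, 7, 8, 9} — 8 in total.

8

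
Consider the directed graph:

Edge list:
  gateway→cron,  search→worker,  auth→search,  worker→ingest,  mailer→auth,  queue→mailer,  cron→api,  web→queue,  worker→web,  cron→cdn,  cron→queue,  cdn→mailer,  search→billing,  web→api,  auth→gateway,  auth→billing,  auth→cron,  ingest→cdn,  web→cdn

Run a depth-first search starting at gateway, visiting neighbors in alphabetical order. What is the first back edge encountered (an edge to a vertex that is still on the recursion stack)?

auth->cron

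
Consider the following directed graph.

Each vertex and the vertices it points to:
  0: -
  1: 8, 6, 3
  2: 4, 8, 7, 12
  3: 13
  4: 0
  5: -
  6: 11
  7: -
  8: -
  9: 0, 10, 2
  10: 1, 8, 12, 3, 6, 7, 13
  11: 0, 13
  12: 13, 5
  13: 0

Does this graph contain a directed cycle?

No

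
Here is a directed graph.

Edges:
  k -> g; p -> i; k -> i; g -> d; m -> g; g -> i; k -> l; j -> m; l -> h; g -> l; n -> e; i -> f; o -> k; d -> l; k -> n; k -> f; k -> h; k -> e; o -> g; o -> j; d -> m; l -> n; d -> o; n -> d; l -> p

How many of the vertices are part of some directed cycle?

A vertex is on a directed cycle iff it belongs to a strongly connected component of size ≥ 2 (or has a self-loop).
The vertices on cycles are {d, g, j, k, l, m, n, o} — 8 in total.

8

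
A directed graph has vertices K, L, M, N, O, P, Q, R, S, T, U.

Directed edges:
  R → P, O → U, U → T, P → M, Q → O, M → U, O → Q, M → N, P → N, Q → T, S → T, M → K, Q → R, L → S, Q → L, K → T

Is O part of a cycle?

Yes

O is on a cycle iff O can reach itself via ≥1 edge.
O → Q → O — yes.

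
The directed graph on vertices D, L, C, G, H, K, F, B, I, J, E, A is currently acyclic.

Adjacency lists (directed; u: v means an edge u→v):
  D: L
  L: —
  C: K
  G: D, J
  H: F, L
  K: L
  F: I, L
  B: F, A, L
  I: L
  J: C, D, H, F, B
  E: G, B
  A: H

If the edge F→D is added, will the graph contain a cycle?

Adding F→D creates a cycle iff D can already reach F.
Explore from D: no path reaches F. The graph stays acyclic.

No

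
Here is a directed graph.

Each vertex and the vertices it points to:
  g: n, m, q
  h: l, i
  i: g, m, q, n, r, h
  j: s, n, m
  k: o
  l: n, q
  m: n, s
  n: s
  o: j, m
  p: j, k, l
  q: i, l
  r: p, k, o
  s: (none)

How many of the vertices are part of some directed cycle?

7

A vertex is on a directed cycle iff it belongs to a strongly connected component of size ≥ 2 (or has a self-loop).
The vertices on cycles are {g, h, i, l, p, q, r} — 7 in total.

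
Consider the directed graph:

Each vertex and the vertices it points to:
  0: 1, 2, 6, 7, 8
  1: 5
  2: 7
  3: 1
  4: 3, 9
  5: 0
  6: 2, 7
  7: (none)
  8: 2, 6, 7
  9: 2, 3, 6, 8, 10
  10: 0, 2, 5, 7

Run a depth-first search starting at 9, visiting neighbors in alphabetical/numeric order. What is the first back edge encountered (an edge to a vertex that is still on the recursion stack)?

0->1

DFS from 9 (visiting neighbors in alphabetical/numeric order); mark gray on enter, black on exit:
9 gray
  2 gray
    7 gray
    7 black
  2 black
  3 gray
    1 gray
      5 gray
        0 gray
          0→1: 1 is gray → back edge
First back edge: 0 → 1.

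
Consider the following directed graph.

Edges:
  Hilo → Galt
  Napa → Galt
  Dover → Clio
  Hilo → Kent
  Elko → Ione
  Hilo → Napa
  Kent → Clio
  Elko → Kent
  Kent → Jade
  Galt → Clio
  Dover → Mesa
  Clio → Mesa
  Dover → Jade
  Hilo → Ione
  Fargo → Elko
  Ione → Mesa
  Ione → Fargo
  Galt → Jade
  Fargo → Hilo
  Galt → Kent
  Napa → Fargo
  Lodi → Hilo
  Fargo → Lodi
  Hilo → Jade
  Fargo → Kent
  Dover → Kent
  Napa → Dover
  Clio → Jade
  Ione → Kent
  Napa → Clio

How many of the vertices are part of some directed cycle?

A vertex is on a directed cycle iff it belongs to a strongly connected component of size ≥ 2 (or has a self-loop).
The vertices on cycles are {Elko, Hilo, Ione, Lodi, Napa, Fargo} — 6 in total.

6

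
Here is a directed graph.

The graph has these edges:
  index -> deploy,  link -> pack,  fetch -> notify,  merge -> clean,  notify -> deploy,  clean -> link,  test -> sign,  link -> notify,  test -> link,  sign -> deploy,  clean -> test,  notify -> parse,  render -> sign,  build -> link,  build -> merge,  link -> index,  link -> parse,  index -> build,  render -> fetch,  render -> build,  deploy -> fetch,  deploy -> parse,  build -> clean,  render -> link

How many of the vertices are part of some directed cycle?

A vertex is on a directed cycle iff it belongs to a strongly connected component of size ≥ 2 (or has a self-loop).
The vertices on cycles are {link, test, build, clean, fetch, index, merge, deploy, notify} — 9 in total.

9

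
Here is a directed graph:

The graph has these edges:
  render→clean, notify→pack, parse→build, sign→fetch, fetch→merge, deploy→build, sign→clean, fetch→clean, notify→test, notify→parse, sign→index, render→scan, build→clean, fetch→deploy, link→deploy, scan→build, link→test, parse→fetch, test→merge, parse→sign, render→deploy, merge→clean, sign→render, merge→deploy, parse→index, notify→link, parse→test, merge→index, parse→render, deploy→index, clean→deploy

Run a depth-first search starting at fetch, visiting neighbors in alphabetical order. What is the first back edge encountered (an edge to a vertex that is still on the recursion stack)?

build→clean

DFS from fetch (visiting neighbors in alphabetical order); mark gray on enter, black on exit:
fetch gray
  clean gray
    deploy gray
      build gray
        build→clean: clean is gray → back edge
First back edge: build → clean.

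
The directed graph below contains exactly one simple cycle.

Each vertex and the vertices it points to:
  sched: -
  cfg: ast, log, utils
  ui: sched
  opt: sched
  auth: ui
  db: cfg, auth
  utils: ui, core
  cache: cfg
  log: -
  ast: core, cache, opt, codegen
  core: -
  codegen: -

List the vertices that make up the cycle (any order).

ast, cfg, cache

DFS with gray/black marking from cfg:
cfg gray
  ast gray
    core gray
    core black
    cache gray
      cache→cfg: cfg is gray → back edge
Back edge closes the cycle cfg → ast → cache → cfg; its vertices are {ast, cfg, cache}.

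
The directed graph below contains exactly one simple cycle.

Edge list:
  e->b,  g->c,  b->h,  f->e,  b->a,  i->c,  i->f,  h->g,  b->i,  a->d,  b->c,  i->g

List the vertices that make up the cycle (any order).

b, e, f, i

DFS with gray/black marking from f:
f gray
  e gray
    b gray
      c gray
      c black
      i gray
        i→c: c black — skip
        g gray
          g→c: c black — skip
        g black
        i→f: f is gray → back edge
Back edge closes the cycle f → e → b → i → f; its vertices are {b, e, f, i}.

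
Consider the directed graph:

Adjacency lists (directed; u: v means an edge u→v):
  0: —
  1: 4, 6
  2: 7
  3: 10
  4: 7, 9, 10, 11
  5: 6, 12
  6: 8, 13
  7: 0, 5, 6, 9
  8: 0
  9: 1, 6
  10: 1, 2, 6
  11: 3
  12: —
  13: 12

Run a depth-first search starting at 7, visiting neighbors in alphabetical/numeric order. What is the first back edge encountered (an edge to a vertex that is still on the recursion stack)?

DFS from 7 (visiting neighbors in alphabetical/numeric order); mark gray on enter, black on exit:
7 gray
  0 gray
  0 black
  5 gray
    6 gray
      8 gray
        8→0: 0 black — skip
      8 black
      13 gray
        12 gray
        12 black
      13 black
    6 black
    5→12: 12 black — skip
  5 black
  7→6: 6 black — skip
  9 gray
    1 gray
      4 gray
        4→7: 7 is gray → back edge
First back edge: 4 → 7.

4→7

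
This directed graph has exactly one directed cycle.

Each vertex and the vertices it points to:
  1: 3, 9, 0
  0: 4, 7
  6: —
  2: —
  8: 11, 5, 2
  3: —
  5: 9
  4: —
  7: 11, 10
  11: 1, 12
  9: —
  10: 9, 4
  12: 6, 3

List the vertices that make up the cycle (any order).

0, 1, 7, 11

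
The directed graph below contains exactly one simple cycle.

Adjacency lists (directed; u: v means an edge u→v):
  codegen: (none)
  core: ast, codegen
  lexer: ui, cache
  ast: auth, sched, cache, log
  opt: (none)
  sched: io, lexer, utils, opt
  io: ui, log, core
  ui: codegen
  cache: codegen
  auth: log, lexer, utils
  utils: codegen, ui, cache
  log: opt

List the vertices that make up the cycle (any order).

io, ast, core, sched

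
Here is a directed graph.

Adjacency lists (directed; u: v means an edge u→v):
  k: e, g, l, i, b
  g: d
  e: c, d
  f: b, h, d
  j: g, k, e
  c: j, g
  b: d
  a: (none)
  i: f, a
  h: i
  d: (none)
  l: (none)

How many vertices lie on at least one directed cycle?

7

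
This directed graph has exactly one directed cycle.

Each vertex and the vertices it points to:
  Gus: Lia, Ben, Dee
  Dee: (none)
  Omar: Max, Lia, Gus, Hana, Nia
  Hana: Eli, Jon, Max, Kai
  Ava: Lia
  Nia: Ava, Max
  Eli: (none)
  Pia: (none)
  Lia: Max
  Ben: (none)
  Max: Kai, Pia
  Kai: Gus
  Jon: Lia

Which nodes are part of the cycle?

Gus, Kai, Lia, Max

DFS with gray/black marking from Gus:
Gus gray
  Lia gray
    Max gray
      Kai gray
        Kai→Gus: Gus is gray → back edge
Back edge closes the cycle Gus → Lia → Max → Kai → Gus; its vertices are {Gus, Kai, Lia, Max}.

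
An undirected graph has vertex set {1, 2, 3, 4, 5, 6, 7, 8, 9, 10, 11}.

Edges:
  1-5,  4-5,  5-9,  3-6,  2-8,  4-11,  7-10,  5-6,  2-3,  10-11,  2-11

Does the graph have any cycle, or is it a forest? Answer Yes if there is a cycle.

Yes

DFS, tracking each vertex's parent; an edge to a visited non-parent vertex closes a cycle.
Start from 9:
visit 9 (parent –)
  visit 5 (parent 9)
    visit 6 (parent 5)
      6–5: parent, skip
      visit 3 (parent 6)
        3–6: parent, skip
        visit 2 (parent 3)
          2–3: parent, skip
          visit 11 (parent 2)
            visit 10 (parent 11)
              10–11: parent, skip
              visit 7 (parent 10)
                7–10: parent, skip
            11–2: parent, skip
            visit 4 (parent 11)
              4–5: 5 visited and ≠ parent → cycle
Cycle: 5 – 6 – 3 – 2 – 11 – 4 – 5.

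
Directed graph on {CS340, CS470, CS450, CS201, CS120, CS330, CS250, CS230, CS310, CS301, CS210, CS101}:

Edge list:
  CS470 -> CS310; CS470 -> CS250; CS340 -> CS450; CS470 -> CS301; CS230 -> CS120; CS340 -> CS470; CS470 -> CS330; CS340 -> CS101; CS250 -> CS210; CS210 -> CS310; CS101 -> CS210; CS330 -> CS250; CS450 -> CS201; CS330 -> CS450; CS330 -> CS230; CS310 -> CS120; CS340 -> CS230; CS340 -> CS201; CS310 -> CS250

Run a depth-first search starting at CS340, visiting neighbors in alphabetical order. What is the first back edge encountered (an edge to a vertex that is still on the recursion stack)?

CS250->CS210

DFS from CS340 (visiting neighbors in alphabetical order); mark gray on enter, black on exit:
CS340 gray
  CS101 gray
    CS210 gray
      CS310 gray
        CS120 gray
        CS120 black
        CS250 gray
          CS250→CS210: CS210 is gray → back edge
First back edge: CS250 → CS210.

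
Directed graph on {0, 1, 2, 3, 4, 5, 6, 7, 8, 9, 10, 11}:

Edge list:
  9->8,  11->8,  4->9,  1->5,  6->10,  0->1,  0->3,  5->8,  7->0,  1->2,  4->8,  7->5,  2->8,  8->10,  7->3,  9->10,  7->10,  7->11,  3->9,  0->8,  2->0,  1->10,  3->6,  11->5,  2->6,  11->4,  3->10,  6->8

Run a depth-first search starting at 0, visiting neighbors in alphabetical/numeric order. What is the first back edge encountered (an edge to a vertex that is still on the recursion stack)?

2→0

DFS from 0 (visiting neighbors in alphabetical/numeric order); mark gray on enter, black on exit:
0 gray
  1 gray
    2 gray
      2→0: 0 is gray → back edge
First back edge: 2 → 0.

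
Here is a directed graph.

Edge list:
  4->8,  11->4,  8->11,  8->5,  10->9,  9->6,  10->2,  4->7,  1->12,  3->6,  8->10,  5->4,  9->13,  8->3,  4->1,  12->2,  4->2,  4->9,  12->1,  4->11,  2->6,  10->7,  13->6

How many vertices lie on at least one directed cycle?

A vertex is on a directed cycle iff it belongs to a strongly connected component of size ≥ 2 (or has a self-loop).
The vertices on cycles are {1, 4, 5, 8, 11, 12} — 6 in total.

6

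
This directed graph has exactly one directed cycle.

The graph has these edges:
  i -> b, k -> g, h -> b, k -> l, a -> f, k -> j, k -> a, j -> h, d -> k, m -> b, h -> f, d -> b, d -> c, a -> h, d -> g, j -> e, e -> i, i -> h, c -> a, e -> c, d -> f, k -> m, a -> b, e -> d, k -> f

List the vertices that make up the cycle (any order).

DFS with gray/black marking from k:
k gray
  f gray
  f black
  l gray
  l black
  j gray
    e gray
      c gray
        a gray
          a→f: f black — skip
          b gray
          b black
          h gray
            h→f: f black — skip
            h→b: b black — skip
          h black
        a black
      c black
      i gray
        i→b: b black — skip
        i→h: h black — skip
      i black
      d gray
        d→b: b black — skip
        d→f: f black — skip
        g gray
        g black
        d→c: c black — skip
        d→k: k is gray → back edge
Back edge closes the cycle k → j → e → d → k; its vertices are {d, e, j, k}.

d, e, j, k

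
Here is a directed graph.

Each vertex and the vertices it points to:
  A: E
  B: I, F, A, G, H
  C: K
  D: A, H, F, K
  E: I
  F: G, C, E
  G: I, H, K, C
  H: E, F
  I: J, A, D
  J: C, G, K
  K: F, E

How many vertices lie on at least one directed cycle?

10

A vertex is on a directed cycle iff it belongs to a strongly connected component of size ≥ 2 (or has a self-loop).
The vertices on cycles are {A, C, D, E, F, G, H, I, J, K} — 10 in total.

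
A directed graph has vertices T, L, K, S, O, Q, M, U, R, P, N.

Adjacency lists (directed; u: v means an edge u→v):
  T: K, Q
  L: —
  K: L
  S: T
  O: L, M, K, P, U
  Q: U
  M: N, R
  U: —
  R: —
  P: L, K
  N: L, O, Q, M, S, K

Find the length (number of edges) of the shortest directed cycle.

For each vertex v, BFS finds the shortest path from v back to v.
The shortest such closed walk is M → N → M, length 2.

2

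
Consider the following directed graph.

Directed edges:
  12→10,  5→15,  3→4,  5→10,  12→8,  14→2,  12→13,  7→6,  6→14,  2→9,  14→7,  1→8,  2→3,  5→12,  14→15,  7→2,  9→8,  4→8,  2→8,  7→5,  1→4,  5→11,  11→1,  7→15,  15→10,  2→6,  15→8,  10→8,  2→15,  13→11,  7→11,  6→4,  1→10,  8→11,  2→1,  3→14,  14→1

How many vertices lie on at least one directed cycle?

10

A vertex is on a directed cycle iff it belongs to a strongly connected component of size ≥ 2 (or has a self-loop).
The vertices on cycles are {1, 2, 3, 4, 6, 7, 8, 10, 11, 14} — 10 in total.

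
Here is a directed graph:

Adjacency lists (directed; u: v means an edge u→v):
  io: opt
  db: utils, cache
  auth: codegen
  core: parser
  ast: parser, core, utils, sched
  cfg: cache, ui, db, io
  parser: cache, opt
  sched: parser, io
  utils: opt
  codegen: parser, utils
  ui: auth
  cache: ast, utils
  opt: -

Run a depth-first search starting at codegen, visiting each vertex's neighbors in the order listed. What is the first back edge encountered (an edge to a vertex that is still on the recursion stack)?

DFS from codegen (visiting each vertex's neighbors in the order listed); mark gray on enter, black on exit:
codegen gray
  parser gray
    cache gray
      ast gray
        ast→parser: parser is gray → back edge
First back edge: ast → parser.

ast→parser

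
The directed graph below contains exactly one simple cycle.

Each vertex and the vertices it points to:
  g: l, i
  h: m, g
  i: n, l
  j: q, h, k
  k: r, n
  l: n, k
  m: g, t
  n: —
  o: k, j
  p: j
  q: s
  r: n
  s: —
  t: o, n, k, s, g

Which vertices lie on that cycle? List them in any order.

DFS with gray/black marking from j:
j gray
  q gray
    s gray
    s black
  q black
  h gray
    m gray
      g gray
        l gray
          n gray
          n black
          k gray
            r gray
              r→n: n black — skip
            r black
            k→n: n black — skip
          k black
        l black
        i gray
          i→n: n black — skip
          i→l: l black — skip
        i black
      g black
      t gray
        o gray
          o→k: k black — skip
          o→j: j is gray → back edge
Back edge closes the cycle j → h → m → t → o → j; its vertices are {h, j, m, o, t}.

h, j, m, o, t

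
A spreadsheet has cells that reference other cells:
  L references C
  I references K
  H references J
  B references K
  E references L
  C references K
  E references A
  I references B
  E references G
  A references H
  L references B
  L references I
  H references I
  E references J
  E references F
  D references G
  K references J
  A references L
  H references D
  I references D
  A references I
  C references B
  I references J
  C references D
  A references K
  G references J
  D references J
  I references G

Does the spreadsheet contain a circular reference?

No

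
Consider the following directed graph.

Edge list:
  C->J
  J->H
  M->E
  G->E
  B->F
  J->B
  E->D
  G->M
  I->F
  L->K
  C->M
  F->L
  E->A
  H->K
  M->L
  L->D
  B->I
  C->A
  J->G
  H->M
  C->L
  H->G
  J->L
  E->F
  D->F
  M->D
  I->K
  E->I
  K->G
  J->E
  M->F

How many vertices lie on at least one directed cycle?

8

A vertex is on a directed cycle iff it belongs to a strongly connected component of size ≥ 2 (or has a self-loop).
The vertices on cycles are {D, E, F, G, I, K, L, M} — 8 in total.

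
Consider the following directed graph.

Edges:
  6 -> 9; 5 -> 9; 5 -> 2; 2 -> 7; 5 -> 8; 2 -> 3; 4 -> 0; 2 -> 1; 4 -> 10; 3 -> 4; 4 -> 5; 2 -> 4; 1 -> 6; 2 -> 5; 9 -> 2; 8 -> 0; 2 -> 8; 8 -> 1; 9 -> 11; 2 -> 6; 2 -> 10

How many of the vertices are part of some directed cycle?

8

A vertex is on a directed cycle iff it belongs to a strongly connected component of size ≥ 2 (or has a self-loop).
The vertices on cycles are {1, 2, 3, 4, 5, 6, 8, 9} — 8 in total.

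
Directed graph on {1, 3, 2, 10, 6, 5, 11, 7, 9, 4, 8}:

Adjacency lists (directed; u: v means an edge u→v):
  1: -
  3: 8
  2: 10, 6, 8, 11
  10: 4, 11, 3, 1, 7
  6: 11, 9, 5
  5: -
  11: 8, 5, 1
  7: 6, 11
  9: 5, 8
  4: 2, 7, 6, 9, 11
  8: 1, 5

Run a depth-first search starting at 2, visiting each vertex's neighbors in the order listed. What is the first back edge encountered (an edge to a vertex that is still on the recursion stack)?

4->2

DFS from 2 (visiting each vertex's neighbors in the order listed); mark gray on enter, black on exit:
2 gray
  10 gray
    4 gray
      4→2: 2 is gray → back edge
First back edge: 4 → 2.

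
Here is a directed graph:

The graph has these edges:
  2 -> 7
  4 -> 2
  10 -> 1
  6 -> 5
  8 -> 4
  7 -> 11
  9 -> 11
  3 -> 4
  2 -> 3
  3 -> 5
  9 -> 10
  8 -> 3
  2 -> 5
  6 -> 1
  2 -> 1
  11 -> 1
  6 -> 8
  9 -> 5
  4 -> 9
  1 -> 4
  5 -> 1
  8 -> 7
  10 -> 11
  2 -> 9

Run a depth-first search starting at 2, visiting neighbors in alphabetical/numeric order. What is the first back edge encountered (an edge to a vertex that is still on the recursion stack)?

DFS from 2 (visiting neighbors in alphabetical/numeric order); mark gray on enter, black on exit:
2 gray
  1 gray
    4 gray
      4→2: 2 is gray → back edge
First back edge: 4 → 2.

4->2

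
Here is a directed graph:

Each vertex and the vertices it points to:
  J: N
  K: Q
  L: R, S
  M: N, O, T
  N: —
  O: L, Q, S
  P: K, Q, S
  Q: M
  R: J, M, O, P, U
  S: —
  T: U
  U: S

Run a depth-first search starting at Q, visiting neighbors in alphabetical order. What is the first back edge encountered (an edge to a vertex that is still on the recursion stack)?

R→M

DFS from Q (visiting neighbors in alphabetical order); mark gray on enter, black on exit:
Q gray
  M gray
    N gray
    N black
    O gray
      L gray
        R gray
          J gray
            J→N: N black — skip
          J black
          R→M: M is gray → back edge
First back edge: R → M.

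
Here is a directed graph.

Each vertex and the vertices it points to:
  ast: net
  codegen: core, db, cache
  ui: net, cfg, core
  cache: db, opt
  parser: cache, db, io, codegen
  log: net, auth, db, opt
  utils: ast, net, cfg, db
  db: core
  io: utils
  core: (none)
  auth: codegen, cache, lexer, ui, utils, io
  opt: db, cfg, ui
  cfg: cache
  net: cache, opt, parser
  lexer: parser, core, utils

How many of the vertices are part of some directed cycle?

A vertex is on a directed cycle iff it belongs to a strongly connected component of size ≥ 2 (or has a self-loop).
The vertices on cycles are {io, ui, ast, cfg, net, opt, cache, utils, parser, codegen} — 10 in total.

10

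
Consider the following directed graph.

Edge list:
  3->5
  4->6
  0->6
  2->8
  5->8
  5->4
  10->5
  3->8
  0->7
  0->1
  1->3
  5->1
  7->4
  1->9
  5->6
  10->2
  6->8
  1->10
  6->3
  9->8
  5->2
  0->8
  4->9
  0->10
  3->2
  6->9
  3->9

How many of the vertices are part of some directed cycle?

6

A vertex is on a directed cycle iff it belongs to a strongly connected component of size ≥ 2 (or has a self-loop).
The vertices on cycles are {1, 3, 4, 5, 6, 10} — 6 in total.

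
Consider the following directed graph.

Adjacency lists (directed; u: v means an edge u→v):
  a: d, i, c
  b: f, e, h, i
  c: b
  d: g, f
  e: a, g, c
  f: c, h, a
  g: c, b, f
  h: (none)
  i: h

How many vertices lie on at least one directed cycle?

7

A vertex is on a directed cycle iff it belongs to a strongly connected component of size ≥ 2 (or has a self-loop).
The vertices on cycles are {a, b, c, d, e, f, g} — 7 in total.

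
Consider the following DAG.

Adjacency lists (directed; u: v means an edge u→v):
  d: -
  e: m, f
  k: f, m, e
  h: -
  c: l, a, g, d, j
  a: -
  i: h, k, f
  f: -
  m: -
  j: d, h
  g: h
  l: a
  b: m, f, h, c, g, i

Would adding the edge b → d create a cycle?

Adding b→d creates a cycle iff d can already reach b.
Explore from d: no path reaches b. The graph stays acyclic.

No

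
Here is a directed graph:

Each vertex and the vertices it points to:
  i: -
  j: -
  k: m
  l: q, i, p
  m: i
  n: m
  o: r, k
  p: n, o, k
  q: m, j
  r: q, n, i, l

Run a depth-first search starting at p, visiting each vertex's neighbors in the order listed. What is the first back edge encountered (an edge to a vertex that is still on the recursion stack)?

l→p

DFS from p (visiting each vertex's neighbors in the order listed); mark gray on enter, black on exit:
p gray
  n gray
    m gray
      i gray
      i black
    m black
  n black
  o gray
    r gray
      q gray
        q→m: m black — skip
        j gray
        j black
      q black
      r→n: n black — skip
      r→i: i black — skip
      l gray
        l→q: q black — skip
        l→i: i black — skip
        l→p: p is gray → back edge
First back edge: l → p.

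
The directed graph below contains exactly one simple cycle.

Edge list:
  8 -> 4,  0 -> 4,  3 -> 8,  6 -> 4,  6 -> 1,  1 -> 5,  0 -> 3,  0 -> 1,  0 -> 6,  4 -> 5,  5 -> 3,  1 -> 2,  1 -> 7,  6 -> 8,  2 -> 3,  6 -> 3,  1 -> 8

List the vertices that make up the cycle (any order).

3, 4, 5, 8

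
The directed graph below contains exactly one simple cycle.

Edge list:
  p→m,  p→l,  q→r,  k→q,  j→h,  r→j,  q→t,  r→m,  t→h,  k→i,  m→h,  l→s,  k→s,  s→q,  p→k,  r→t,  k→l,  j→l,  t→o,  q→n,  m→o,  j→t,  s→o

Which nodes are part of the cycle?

DFS with gray/black marking from q:
q gray
  r gray
    j gray
      t gray
        o gray
        o black
        h gray
        h black
      t black
      j→h: h black — skip
      l gray
        s gray
          s→q: q is gray → back edge
Back edge closes the cycle q → r → j → l → s → q; its vertices are {j, l, q, r, s}.

j, l, q, r, s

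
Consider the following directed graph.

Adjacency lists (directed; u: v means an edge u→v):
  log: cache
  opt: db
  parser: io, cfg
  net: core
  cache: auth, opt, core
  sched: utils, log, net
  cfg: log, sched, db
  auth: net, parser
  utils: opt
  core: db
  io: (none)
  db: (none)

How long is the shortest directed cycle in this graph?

5

For each vertex v, BFS finds the shortest path from v back to v.
The shortest such closed walk is cache → auth → parser → cfg → log → cache, length 5.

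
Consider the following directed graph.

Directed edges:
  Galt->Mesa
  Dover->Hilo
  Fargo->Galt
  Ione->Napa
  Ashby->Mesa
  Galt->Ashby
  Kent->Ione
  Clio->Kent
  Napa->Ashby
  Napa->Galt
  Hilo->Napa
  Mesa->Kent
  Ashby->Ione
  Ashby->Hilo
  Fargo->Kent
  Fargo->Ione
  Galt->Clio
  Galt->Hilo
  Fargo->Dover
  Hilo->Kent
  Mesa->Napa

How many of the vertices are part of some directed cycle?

8

A vertex is on a directed cycle iff it belongs to a strongly connected component of size ≥ 2 (or has a self-loop).
The vertices on cycles are {Clio, Galt, Hilo, Ione, Kent, Mesa, Napa, Ashby} — 8 in total.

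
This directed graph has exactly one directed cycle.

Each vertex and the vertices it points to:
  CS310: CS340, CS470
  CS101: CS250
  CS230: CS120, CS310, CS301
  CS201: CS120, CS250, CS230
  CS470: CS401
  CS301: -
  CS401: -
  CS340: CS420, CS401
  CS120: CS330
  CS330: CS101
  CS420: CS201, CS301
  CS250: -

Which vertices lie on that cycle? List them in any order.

DFS with gray/black marking from CS201:
CS201 gray
  CS120 gray
    CS330 gray
      CS101 gray
        CS250 gray
        CS250 black
      CS101 black
    CS330 black
  CS120 black
  CS201→CS250: CS250 black — skip
  CS230 gray
    CS230→CS120: CS120 black — skip
    CS310 gray
      CS340 gray
        CS420 gray
          CS420→CS201: CS201 is gray → back edge
Back edge closes the cycle CS201 → CS230 → CS310 → CS340 → CS420 → CS201; its vertices are {CS201, CS230, CS310, CS340, CS420}.

CS201, CS230, CS310, CS340, CS420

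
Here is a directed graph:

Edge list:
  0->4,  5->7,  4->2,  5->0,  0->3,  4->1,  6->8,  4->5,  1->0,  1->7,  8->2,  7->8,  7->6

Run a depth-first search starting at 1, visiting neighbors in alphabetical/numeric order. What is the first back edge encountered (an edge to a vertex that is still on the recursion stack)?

4→1

DFS from 1 (visiting neighbors in alphabetical/numeric order); mark gray on enter, black on exit:
1 gray
  0 gray
    3 gray
    3 black
    4 gray
      4→1: 1 is gray → back edge
First back edge: 4 → 1.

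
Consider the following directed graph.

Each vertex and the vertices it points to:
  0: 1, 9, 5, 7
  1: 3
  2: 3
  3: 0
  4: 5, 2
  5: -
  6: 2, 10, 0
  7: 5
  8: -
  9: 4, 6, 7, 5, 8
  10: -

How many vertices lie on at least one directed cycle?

7

A vertex is on a directed cycle iff it belongs to a strongly connected component of size ≥ 2 (or has a self-loop).
The vertices on cycles are {0, 1, 2, 3, 4, 6, 9} — 7 in total.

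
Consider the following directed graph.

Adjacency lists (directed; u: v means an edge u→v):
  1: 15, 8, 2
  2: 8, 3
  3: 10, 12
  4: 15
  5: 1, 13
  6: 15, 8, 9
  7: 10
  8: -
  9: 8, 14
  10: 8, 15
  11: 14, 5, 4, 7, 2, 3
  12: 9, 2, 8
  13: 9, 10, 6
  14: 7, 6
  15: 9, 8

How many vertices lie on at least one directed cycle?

9

A vertex is on a directed cycle iff it belongs to a strongly connected component of size ≥ 2 (or has a self-loop).
The vertices on cycles are {2, 3, 6, 7, 9, 10, 12, 14, 15} — 9 in total.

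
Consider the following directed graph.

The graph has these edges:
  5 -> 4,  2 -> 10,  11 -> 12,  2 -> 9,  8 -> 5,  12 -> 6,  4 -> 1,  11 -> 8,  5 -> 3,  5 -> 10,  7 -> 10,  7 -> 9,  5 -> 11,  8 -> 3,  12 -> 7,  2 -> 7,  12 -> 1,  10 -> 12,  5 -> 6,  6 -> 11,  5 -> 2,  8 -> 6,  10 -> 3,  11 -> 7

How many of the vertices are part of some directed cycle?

A vertex is on a directed cycle iff it belongs to a strongly connected component of size ≥ 2 (or has a self-loop).
The vertices on cycles are {2, 5, 6, 7, 8, 10, 11, 12} — 8 in total.

8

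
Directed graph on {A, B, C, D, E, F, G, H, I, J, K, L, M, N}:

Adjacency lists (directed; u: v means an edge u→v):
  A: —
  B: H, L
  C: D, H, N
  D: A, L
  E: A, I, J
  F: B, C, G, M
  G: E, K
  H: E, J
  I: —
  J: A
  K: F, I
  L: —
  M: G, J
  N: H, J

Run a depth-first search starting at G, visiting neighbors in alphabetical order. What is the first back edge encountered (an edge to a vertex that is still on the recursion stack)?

F→G

DFS from G (visiting neighbors in alphabetical order); mark gray on enter, black on exit:
G gray
  E gray
    A gray
    A black
    I gray
    I black
    J gray
      J→A: A black — skip
    J black
  E black
  K gray
    F gray
      B gray
        H gray
          H→E: E black — skip
          H→J: J black — skip
        H black
        L gray
        L black
      B black
      C gray
        D gray
          D→A: A black — skip
          D→L: L black — skip
        D black
        C→H: H black — skip
        N gray
          N→H: H black — skip
          N→J: J black — skip
        N black
      C black
      F→G: G is gray → back edge
First back edge: F → G.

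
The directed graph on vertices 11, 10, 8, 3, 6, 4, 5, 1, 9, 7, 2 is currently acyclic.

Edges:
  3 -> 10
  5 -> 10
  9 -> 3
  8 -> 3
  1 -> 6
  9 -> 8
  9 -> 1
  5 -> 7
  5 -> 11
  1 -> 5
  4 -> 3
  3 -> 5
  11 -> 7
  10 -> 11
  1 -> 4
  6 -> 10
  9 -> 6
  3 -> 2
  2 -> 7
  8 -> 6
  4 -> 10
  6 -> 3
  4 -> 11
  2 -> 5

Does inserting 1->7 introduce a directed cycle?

No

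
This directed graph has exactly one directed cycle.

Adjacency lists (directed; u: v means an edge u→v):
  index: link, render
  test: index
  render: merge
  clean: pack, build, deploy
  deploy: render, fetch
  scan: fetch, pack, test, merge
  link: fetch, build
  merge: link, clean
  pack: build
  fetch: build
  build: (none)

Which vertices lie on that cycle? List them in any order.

DFS with gray/black marking from merge:
merge gray
  link gray
    fetch gray
      build gray
      build black
    fetch black
    link→build: build black — skip
  link black
  clean gray
    pack gray
      pack→build: build black — skip
    pack black
    clean→build: build black — skip
    deploy gray
      render gray
        render→merge: merge is gray → back edge
Back edge closes the cycle merge → clean → deploy → render → merge; its vertices are {clean, merge, deploy, render}.

clean, merge, deploy, render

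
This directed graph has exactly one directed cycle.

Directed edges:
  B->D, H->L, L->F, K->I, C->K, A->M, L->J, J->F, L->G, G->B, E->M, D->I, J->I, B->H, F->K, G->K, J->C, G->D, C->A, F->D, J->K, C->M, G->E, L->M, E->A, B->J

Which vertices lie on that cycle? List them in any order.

B, G, H, L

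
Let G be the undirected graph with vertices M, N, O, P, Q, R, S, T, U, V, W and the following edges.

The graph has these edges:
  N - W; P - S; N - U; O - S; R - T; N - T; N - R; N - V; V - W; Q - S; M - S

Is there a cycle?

Yes

DFS, tracking each vertex's parent; an edge to a visited non-parent vertex closes a cycle.
Start from O:
visit O (parent –)
  visit S (parent O)
    visit P (parent S)
      P–S: parent, skip
    visit M (parent S)
      M–S: parent, skip
    visit Q (parent S)
      Q–S: parent, skip
    S–O: parent, skip
visit N (parent –)
  visit R (parent N)
    visit T (parent R)
      T–R: parent, skip
      T–N: N visited and ≠ parent → cycle
Cycle: N – R – T – N.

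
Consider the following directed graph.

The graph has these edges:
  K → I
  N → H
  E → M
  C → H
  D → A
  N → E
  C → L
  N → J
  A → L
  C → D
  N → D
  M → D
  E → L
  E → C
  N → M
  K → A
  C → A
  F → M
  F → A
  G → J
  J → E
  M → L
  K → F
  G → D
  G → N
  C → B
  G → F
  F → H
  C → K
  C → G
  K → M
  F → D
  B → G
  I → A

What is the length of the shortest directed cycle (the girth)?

4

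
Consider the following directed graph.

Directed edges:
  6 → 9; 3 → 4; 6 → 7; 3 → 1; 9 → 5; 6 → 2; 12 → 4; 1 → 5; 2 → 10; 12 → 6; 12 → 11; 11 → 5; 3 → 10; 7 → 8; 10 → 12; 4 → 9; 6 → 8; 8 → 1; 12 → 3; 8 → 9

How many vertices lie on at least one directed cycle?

5

A vertex is on a directed cycle iff it belongs to a strongly connected component of size ≥ 2 (or has a self-loop).
The vertices on cycles are {2, 3, 6, 10, 12} — 5 in total.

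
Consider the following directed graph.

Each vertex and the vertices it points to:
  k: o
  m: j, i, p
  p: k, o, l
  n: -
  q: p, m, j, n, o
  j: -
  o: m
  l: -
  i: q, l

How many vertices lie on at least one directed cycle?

6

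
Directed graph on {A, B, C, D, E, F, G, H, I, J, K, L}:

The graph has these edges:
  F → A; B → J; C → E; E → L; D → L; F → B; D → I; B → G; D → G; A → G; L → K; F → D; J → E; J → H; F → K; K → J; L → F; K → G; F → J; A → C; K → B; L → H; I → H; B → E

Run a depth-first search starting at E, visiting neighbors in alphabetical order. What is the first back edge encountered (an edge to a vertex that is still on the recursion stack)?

DFS from E (visiting neighbors in alphabetical order); mark gray on enter, black on exit:
E gray
  L gray
    F gray
      A gray
        C gray
          C→E: E is gray → back edge
First back edge: C → E.

C→E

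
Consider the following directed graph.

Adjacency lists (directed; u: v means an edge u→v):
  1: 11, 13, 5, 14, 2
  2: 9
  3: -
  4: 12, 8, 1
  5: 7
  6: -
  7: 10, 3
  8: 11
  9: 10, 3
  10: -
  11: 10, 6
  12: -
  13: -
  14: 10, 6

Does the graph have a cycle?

No

DFS with white/gray/black marking, starting from 2:
2 gray
  9 gray
    10 gray
    10 black
    3 gray
    3 black
  9 black
2 black
1 gray
  11 gray
    11→10: 10 black — skip
    6 gray
    6 black
  11 black
  13 gray
  13 black
  5 gray
    7 gray
      7→10: 10 black — skip
      7→3: 3 black — skip
    7 black
  5 black
  14 gray
    14→10: 10 black — skip
    14→6: 6 black — skip
  14 black
  1→2: 2 black — skip
1 black
4 gray
  12 gray
  12 black
  8 gray
    8→11: 11 black — skip
  8 black
  4→1: 1 black — skip
4 black
Every edge goes to a white or black vertex — no back edge, so the graph is acyclic.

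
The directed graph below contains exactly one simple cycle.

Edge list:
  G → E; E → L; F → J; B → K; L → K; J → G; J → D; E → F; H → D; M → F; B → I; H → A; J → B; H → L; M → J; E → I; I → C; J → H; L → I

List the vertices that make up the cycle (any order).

E, F, G, J

DFS with gray/black marking from J:
J gray
  G gray
    E gray
      F gray
        F→J: J is gray → back edge
Back edge closes the cycle J → G → E → F → J; its vertices are {E, F, G, J}.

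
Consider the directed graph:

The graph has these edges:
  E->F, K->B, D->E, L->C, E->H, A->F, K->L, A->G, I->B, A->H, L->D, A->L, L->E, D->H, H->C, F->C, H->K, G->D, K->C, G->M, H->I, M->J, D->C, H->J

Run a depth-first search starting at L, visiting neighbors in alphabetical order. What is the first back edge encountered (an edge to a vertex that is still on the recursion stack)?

DFS from L (visiting neighbors in alphabetical order); mark gray on enter, black on exit:
L gray
  C gray
  C black
  D gray
    D→C: C black — skip
    E gray
      F gray
        F→C: C black — skip
      F black
      H gray
        H→C: C black — skip
        I gray
          B gray
          B black
        I black
        J gray
        J black
        K gray
          K→B: B black — skip
          K→C: C black — skip
          K→L: L is gray → back edge
First back edge: K → L.

K→L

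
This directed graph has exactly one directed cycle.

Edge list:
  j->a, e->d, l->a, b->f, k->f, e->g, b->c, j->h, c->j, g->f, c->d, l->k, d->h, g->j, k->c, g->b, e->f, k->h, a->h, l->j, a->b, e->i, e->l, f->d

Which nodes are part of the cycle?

a, b, c, j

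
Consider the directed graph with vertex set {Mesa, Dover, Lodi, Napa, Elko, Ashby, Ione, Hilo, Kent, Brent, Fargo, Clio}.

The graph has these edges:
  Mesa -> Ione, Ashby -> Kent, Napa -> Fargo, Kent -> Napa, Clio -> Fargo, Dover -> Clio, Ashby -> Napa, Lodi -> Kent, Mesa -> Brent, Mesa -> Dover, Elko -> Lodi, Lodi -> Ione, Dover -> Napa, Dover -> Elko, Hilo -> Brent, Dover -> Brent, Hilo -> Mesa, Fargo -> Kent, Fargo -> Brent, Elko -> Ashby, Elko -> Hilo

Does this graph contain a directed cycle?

Yes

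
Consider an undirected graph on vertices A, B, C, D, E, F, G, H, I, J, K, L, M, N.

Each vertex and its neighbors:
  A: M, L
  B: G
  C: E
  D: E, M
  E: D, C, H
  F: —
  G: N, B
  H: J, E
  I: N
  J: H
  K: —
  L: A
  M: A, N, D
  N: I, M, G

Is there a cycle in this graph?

DFS, tracking each vertex's parent; an edge to a visited non-parent vertex closes a cycle.
Start from L:
visit L (parent –)
  visit A (parent L)
    visit M (parent A)
      M–A: parent, skip
      visit N (parent M)
        visit I (parent N)
          I–N: parent, skip
        N–M: parent, skip
        visit G (parent N)
          G–N: parent, skip
          visit B (parent G)
            B–G: parent, skip
      visit D (parent M)
        visit E (parent D)
          E–D: parent, skip
          visit C (parent E)
            C–E: parent, skip
          visit H (parent E)
            visit J (parent H)
              J–H: parent, skip
            H–E: parent, skip
        D–M: parent, skip
    A–L: parent, skip
visit F (parent –)
visit K (parent –)
No non-parent visited neighbor found — the graph is a forest.

No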